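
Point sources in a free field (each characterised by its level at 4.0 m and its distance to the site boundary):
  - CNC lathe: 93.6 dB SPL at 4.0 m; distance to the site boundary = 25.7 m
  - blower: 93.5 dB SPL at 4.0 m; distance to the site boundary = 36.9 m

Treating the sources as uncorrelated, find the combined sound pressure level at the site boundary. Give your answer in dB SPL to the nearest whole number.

79 dB SPL

Apply inverse-square spreading to bring every level to the receiver, then sum 10^(L/10).
CNC lathe: 93.6 − 20·log₁₀(25.7/4.0) = 93.6 − 16.16 = 77.44 dB SPL.
blower: 93.5 − 20·log₁₀(36.9/4.0) = 93.5 − 19.30 = 74.20 dB SPL.
Σ 10^(L/10) = 8.180e+07 → L_total = 10·log₁₀(8.180e+07) = 79.13 dB SPL.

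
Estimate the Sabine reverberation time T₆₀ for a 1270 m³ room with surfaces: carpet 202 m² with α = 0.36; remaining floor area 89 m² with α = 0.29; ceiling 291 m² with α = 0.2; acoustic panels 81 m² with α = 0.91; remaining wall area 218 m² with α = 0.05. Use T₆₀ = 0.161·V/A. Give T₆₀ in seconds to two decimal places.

A = Σ Sᵢαᵢ = 202·0.36 + 89·0.29 + 291·0.2 + 81·0.91 + 218·0.05 = 241.34 m².
T₆₀ = 0.161·V/A = 0.161·1270/241.34 = 0.847 s.

0.85 s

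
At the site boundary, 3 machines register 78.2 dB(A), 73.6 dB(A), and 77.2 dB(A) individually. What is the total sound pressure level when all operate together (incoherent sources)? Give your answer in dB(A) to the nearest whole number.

Incoherent sources combine by intensity addition: L_total = 10·log₁₀(Σ 10^(L_i/10)).
Σ 10^(L/10) = 10^(78.2/10) + 10^(73.6/10) + 10^(77.2/10) = 1.415e+08.
L_total = 10·log₁₀(1.415e+08) = 81.51 dB(A).

82 dB(A)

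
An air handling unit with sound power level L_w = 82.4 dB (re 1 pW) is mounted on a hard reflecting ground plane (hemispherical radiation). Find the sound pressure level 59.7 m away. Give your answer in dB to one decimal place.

38.9 dB

Free-field hemispherical radiation: L_p = L_w − 10·log₁₀(2π·r²), r = 59.7 m.
2π·r² = 2.239e+04 m², 10·log₁₀ of that is 43.501 dB.
L_p = 82.4 − 43.501 = 38.90 dB.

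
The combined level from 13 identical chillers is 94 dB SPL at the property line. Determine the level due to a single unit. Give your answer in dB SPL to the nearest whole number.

83 dB SPL

13 equal contributions raise the level by 10·log₁₀ 13 = 11.139 dB, so each unit alone gives 94 − 11.139.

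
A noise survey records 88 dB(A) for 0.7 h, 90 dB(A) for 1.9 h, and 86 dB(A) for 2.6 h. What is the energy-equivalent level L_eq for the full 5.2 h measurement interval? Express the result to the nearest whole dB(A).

88 dB(A)

L_eq = 10·log₁₀[(1/T)·Σ tᵢ·10^(Lᵢ/10)] with T = 5.2 h.
Σ tᵢ·10^(Lᵢ/10) = 0.7·10^(88/10) + 1.9·10^(90/10) + 2.6·10^(86/10) = 3.377e+09.
L_eq = 10·log₁₀(3.377e+09/5.2) = 88.12 dB(A).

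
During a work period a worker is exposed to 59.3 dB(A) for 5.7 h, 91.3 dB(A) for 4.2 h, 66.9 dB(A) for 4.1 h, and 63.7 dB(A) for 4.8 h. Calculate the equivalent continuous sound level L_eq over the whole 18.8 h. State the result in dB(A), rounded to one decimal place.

84.8 dB(A)

L_eq = 10·log₁₀[(1/T)·Σ tᵢ·10^(Lᵢ/10)] with T = 18.8 h.
Σ tᵢ·10^(Lᵢ/10) = 5.7·10^(59.3/10) + 4.2·10^(91.3/10) + 4.1·10^(66.9/10) + 4.8·10^(63.7/10) = 5.702e+09.
L_eq = 10·log₁₀(5.702e+09/18.8) = 84.82 dB(A).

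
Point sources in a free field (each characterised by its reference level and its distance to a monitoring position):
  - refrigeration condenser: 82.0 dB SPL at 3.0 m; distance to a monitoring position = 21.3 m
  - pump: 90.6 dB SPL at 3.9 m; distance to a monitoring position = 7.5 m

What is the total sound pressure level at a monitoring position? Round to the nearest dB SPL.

85 dB SPL

Propagate each source to the receiver with L = L_ref − 20·log₁₀(r/r_ref), then add intensities.
refrigeration condenser: 82.0 − 20·log₁₀(21.3/3.0) = 82.0 − 17.03 = 64.97 dB SPL.
pump: 90.6 − 20·log₁₀(7.5/3.9) = 90.6 − 5.68 = 84.92 dB SPL.
Σ 10^(L/10) = 3.136e+08 → L_total = 10·log₁₀(3.136e+08) = 84.96 dB SPL.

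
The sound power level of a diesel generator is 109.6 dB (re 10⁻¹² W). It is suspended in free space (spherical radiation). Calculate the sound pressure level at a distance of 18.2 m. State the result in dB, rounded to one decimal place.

The power spreads over a sphere of area 4π·r², so L_p = L_w − 10·log₁₀(4π·r²).
4π·r² = 4162 m², 10·log₁₀ of that is 36.194 dB.
L_p = 109.6 − 36.194 = 73.41 dB.

73.4 dB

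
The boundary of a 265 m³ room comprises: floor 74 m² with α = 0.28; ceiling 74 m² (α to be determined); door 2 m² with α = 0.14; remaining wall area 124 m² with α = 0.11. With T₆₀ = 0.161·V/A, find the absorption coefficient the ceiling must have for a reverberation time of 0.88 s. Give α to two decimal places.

Required total absorption A = 0.161·265/0.88 = 48.48 m².
Absorption from the other surfaces = 74·0.28 + 2·0.14 + 124·0.11 = 34.64 m², so the ceiling must supply 13.84 m² over 74 m².
α = 13.84/74 = 0.187.

0.19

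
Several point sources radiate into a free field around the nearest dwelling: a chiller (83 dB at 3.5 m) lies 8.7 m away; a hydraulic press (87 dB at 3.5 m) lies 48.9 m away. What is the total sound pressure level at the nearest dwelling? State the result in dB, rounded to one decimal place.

First find each source's level at the receiver (point-source: −20·log₁₀(r/r_ref)), then combine on an intensity basis.
chiller: 83 − 20·log₁₀(8.7/3.5) = 83 − 7.91 = 75.09 dB.
hydraulic press: 87 − 20·log₁₀(48.9/3.5) = 87 − 22.90 = 64.10 dB.
Σ 10^(L/10) = 3.486e+07 → L_total = 10·log₁₀(3.486e+07) = 75.42 dB.

75.4 dB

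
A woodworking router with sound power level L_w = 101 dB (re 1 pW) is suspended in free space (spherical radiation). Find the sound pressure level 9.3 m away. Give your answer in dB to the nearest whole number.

71 dB

The power spreads over a sphere of area 4π·r², so L_p = L_w − 10·log₁₀(4π·r²).
4π·r² = 1087 m², 10·log₁₀ of that is 30.362 dB.
L_p = 101 − 30.362 = 70.64 dB.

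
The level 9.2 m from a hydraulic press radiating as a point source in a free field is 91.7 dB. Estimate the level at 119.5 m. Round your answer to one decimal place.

For a point source, L₂ = L₁ − 20·log₁₀(r₂/r₁).
L₂ = 91.7 − 20·log₁₀(119.5/9.2) = 91.7 − 22.272 = 69.43 dB.

69.4 dB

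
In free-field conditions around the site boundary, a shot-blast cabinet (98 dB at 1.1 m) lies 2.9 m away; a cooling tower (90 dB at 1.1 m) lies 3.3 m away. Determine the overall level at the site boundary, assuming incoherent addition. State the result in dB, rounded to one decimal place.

90.1 dB

Apply inverse-square spreading to bring every level to the receiver, then sum 10^(L/10).
shot-blast cabinet: 98 − 20·log₁₀(2.9/1.1) = 98 − 8.42 = 89.58 dB.
cooling tower: 90 − 20·log₁₀(3.3/1.1) = 90 − 9.54 = 80.46 dB.
Σ 10^(L/10) = 1.019e+09 → L_total = 10·log₁₀(1.019e+09) = 90.08 dB.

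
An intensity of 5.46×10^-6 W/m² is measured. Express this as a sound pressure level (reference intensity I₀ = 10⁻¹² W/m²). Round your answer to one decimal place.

67.4 dB

Dividing by I₀ shifts the exponent by 12: I/I₀ = 5.46×10^6.
L = 10·(0.7372 + 6) = 67.37 dB.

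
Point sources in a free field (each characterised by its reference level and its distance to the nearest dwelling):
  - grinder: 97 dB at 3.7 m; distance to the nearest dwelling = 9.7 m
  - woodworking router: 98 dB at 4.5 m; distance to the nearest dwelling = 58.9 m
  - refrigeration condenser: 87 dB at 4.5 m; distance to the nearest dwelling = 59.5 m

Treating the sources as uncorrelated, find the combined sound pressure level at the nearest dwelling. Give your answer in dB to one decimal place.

Propagate each source to the receiver with L = L_ref − 20·log₁₀(r/r_ref), then add intensities.
grinder: 97 − 20·log₁₀(9.7/3.7) = 97 − 8.37 = 88.63 dB.
woodworking router: 98 − 20·log₁₀(58.9/4.5) = 98 − 22.34 = 75.66 dB.
refrigeration condenser: 87 − 20·log₁₀(59.5/4.5) = 87 − 22.43 = 64.57 dB.
Σ 10^(L/10) = 7.689e+08 → L_total = 10·log₁₀(7.689e+08) = 88.86 dB.

88.9 dB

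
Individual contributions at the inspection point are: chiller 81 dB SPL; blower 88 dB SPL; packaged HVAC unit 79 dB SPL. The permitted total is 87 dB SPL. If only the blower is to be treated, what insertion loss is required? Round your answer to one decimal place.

Everything except the blower sums to 10^(81/10) + 10^(79/10) = 2.053e+08 in linear terms, 83.12 dB SPL.
To meet 87 dB SPL overall, the treated blower may contribute at most 10^(87/10) − 2.053e+08 = 2.959e+08, i.e. 84.71 dB SPL.
So the blower must be reduced from 88 to 84.71 dB SPL: IL = 3.29 dB.

3.3 dB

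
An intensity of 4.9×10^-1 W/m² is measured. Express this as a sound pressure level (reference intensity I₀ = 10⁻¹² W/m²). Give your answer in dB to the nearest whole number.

117 dB

Dividing by I₀ shifts the exponent by 12: I/I₀ = 4.9×10^11.
L = 10·(0.6902 + 11) = 116.90 dB.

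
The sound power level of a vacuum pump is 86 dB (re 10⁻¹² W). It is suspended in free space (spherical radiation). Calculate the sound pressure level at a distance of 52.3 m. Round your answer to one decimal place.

L_p = L_w − 10·log₁₀(4π·r²) with r = 52.3 m.
4π·r² = 3.437e+04 m², 10·log₁₀ of that is 45.362 dB.
L_p = 86 − 45.362 = 40.64 dB.

40.6 dB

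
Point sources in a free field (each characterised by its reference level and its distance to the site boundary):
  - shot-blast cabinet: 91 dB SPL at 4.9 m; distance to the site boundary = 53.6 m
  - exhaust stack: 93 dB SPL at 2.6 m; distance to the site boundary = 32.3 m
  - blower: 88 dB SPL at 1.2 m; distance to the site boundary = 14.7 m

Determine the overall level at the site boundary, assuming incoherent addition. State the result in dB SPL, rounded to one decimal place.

74.4 dB SPL

Apply inverse-square spreading to bring every level to the receiver, then sum 10^(L/10).
shot-blast cabinet: 91 − 20·log₁₀(53.6/4.9) = 91 − 20.78 = 70.22 dB SPL.
exhaust stack: 93 − 20·log₁₀(32.3/2.6) = 93 − 21.88 = 71.12 dB SPL.
blower: 88 − 20·log₁₀(14.7/1.2) = 88 − 21.76 = 66.24 dB SPL.
Σ 10^(L/10) = 2.765e+07 → L_total = 10·log₁₀(2.765e+07) = 74.42 dB SPL.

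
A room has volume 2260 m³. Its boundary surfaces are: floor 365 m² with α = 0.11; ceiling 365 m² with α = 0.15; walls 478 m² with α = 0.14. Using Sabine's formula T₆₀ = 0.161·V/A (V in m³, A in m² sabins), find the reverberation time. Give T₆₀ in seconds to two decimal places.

2.25 s

Total absorption A = 365·0.11 + 365·0.15 + 478·0.14 = 161.82 m² sabins.
T₆₀ = 0.161·V/A = 0.161·2260/161.82 = 2.249 s.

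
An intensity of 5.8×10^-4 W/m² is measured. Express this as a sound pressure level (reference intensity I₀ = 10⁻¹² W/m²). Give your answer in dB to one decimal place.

87.6 dB

Dividing by I₀ shifts the exponent by 12: I/I₀ = 5.8×10^8.
L = 10·(0.7634 + 8) = 87.63 dB.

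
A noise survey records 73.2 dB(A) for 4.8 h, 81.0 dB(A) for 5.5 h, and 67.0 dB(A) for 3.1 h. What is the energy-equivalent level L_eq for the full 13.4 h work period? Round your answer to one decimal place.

L_eq = 10·log₁₀[(1/T)·Σ tᵢ·10^(Lᵢ/10)] with T = 13.4 h.
Σ tᵢ·10^(Lᵢ/10) = 4.8·10^(73.2/10) + 5.5·10^(81.0/10) + 3.1·10^(67.0/10) = 8.082e+08.
L_eq = 10·log₁₀(8.082e+08/13.4) = 77.80 dB(A).

77.8 dB(A)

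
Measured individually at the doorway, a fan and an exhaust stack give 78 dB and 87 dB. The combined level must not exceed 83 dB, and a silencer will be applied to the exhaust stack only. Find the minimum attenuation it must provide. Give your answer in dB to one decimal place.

Fixed contribution from the other source: Σ 10^(L/10) = 10^(78/10) = 6.310e+07 (78.00 dB).
The limit corresponds to 10^(83/10) = 1.995e+08; subtracting the fixed part leaves 1.364e+08 for the exhaust stack, i.e. 81.35 dB.
So the exhaust stack must be reduced from 87 to 81.35 dB: IL = 5.65 dB.

5.7 dB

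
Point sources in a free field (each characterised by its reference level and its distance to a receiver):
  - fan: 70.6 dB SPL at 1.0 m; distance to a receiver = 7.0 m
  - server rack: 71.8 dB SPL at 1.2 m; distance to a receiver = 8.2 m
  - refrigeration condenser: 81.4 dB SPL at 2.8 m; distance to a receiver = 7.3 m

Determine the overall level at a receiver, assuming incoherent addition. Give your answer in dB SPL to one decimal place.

Propagate each source to the receiver with L = L_ref − 20·log₁₀(r/r_ref), then add intensities.
fan: 70.6 − 20·log₁₀(7.0/1.0) = 70.6 − 16.90 = 53.70 dB SPL.
server rack: 71.8 − 20·log₁₀(8.2/1.2) = 71.8 − 16.69 = 55.11 dB SPL.
refrigeration condenser: 81.4 − 20·log₁₀(7.3/2.8) = 81.4 − 8.32 = 73.08 dB SPL.
Σ 10^(L/10) = 2.087e+07 → L_total = 10·log₁₀(2.087e+07) = 73.19 dB SPL.

73.2 dB SPL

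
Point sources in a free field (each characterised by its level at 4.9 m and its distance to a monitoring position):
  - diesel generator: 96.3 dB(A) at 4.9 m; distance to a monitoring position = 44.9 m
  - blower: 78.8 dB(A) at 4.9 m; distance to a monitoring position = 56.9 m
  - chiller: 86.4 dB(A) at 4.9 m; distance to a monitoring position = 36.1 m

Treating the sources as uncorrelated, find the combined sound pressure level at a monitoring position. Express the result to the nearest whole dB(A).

78 dB(A)

Propagate each source to the receiver with L = L_ref − 20·log₁₀(r/r_ref), then add intensities.
diesel generator: 96.3 − 20·log₁₀(44.9/4.9) = 96.3 − 19.24 = 77.06 dB(A).
blower: 78.8 − 20·log₁₀(56.9/4.9) = 78.8 − 21.30 = 57.50 dB(A).
chiller: 86.4 − 20·log₁₀(36.1/4.9) = 86.4 − 17.35 = 69.05 dB(A).
Σ 10^(L/10) = 5.941e+07 → L_total = 10·log₁₀(5.941e+07) = 77.74 dB(A).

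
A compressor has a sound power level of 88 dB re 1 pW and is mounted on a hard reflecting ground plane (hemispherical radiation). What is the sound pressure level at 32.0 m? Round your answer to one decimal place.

49.9 dB

L_p = L_w − 10·log₁₀(2π·r²) with r = 32.0 m.
2π·r² = 6434 m², 10·log₁₀ of that is 38.085 dB.
L_p = 88 − 38.085 = 49.92 dB.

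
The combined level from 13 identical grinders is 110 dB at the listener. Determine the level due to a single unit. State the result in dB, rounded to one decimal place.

98.9 dB

13 equal contributions raise the level by 10·log₁₀ 13 = 11.139 dB, so each unit alone gives 110 − 11.139.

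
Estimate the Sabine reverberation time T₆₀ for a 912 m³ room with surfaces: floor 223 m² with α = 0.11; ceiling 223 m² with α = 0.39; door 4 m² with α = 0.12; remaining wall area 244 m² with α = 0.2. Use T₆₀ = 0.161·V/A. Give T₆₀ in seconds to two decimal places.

0.91 s

A = Σ Sᵢαᵢ = 223·0.11 + 223·0.39 + 4·0.12 + 244·0.2 = 160.78 m².
T₆₀ = 0.161 × 912 / 160.78 = 0.913 s.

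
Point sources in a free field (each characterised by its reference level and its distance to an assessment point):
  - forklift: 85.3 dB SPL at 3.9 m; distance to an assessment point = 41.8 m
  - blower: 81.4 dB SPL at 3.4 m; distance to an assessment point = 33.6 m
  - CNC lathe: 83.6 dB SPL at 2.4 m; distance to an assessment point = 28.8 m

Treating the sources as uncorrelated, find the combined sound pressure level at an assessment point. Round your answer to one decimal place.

First find each source's level at the receiver (point-source: −20·log₁₀(r/r_ref)), then combine on an intensity basis.
forklift: 85.3 − 20·log₁₀(41.8/3.9) = 85.3 − 20.60 = 64.70 dB SPL.
blower: 81.4 − 20·log₁₀(33.6/3.4) = 81.4 − 19.90 = 61.50 dB SPL.
CNC lathe: 83.6 − 20·log₁₀(28.8/2.4) = 83.6 − 21.58 = 62.02 dB SPL.
Σ 10^(L/10) = 5.954e+06 → L_total = 10·log₁₀(5.954e+06) = 67.75 dB SPL.

67.7 dB SPL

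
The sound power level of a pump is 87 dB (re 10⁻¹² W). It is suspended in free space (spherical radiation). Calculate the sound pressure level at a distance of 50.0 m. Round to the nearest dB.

Free-field spherical radiation: L_p = L_w − 10·log₁₀(4π·r²), r = 50.0 m.
4π·r² = 3.142e+04 m², 10·log₁₀ of that is 44.971 dB.
L_p = 87 − 44.971 = 42.03 dB.

42 dB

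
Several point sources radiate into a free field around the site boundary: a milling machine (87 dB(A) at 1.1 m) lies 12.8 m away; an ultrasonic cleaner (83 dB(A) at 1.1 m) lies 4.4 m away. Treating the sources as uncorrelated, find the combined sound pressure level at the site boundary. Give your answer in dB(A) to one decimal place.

72.1 dB(A)

Propagate each source to the receiver with L = L_ref − 20·log₁₀(r/r_ref), then add intensities.
milling machine: 87 − 20·log₁₀(12.8/1.1) = 87 − 21.32 = 65.68 dB(A).
ultrasonic cleaner: 83 − 20·log₁₀(4.4/1.1) = 83 − 12.04 = 70.96 dB(A).
Σ 10^(L/10) = 1.617e+07 → L_total = 10·log₁₀(1.617e+07) = 72.09 dB(A).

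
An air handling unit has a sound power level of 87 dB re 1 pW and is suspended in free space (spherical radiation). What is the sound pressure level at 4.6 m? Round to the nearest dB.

The power spreads over a sphere of area 4π·r², so L_p = L_w − 10·log₁₀(4π·r²).
4π·r² = 265.9 m², 10·log₁₀ of that is 24.247 dB.
L_p = 87 − 24.247 = 62.75 dB.

63 dB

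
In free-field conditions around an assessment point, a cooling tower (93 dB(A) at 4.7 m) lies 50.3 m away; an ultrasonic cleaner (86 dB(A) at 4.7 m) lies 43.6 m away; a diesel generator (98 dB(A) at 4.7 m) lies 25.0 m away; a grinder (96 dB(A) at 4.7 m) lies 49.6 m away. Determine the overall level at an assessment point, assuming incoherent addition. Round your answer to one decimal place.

Propagate each source to the receiver with L = L_ref − 20·log₁₀(r/r_ref), then add intensities.
cooling tower: 93 − 20·log₁₀(50.3/4.7) = 93 − 20.59 = 72.41 dB(A).
ultrasonic cleaner: 86 − 20·log₁₀(43.6/4.7) = 86 − 19.35 = 66.65 dB(A).
diesel generator: 98 − 20·log₁₀(25.0/4.7) = 98 − 14.52 = 83.48 dB(A).
grinder: 96 − 20·log₁₀(49.6/4.7) = 96 − 20.47 = 75.53 dB(A).
Σ 10^(L/10) = 2.808e+08 → L_total = 10·log₁₀(2.808e+08) = 84.48 dB(A).

84.5 dB(A)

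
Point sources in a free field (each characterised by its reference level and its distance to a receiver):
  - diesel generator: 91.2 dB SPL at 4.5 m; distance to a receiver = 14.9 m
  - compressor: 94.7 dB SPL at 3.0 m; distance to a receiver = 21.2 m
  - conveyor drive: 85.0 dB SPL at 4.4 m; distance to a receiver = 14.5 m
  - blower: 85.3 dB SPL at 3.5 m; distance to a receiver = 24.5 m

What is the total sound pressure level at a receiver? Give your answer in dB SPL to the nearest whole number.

Propagate each source to the receiver with L = L_ref − 20·log₁₀(r/r_ref), then add intensities.
diesel generator: 91.2 − 20·log₁₀(14.9/4.5) = 91.2 − 10.40 = 80.80 dB SPL.
compressor: 94.7 − 20·log₁₀(21.2/3.0) = 94.7 − 16.98 = 77.72 dB SPL.
conveyor drive: 85.0 − 20·log₁₀(14.5/4.4) = 85.0 − 10.36 = 74.64 dB SPL.
blower: 85.3 − 20·log₁₀(24.5/3.5) = 85.3 − 16.90 = 68.40 dB SPL.
Σ 10^(L/10) = 2.154e+08 → L_total = 10·log₁₀(2.154e+08) = 83.33 dB SPL.

83 dB SPL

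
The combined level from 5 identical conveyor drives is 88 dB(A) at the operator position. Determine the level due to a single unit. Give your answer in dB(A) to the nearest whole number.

81 dB(A)

For N identical incoherent sources L_total = L₁ + 10·log₁₀ N, so L₁ = 88 − 10·log₁₀(5) = 88 − 6.990.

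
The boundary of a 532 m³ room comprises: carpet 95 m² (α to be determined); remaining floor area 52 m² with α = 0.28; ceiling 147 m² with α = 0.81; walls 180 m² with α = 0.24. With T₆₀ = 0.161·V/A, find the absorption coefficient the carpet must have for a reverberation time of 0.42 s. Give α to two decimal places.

0.29

From T₆₀ = 0.161·V/A, the target T₆₀ = 0.42 s needs A = 0.161·532/0.42 = 203.93 m².
Absorption from the other surfaces = 52·0.28 + 147·0.81 + 180·0.24 = 176.83 m², so the carpet must supply 27.10 m² over 95 m².
α = 27.10/95 = 0.285.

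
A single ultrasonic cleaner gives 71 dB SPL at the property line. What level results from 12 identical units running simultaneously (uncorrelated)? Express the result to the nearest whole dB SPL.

82 dB SPL

N identical incoherent sources raise the level by 10·log₁₀ N.
L_total = 71 + 10·log₁₀(12) = 71 + 10.792 = 81.79 dB SPL.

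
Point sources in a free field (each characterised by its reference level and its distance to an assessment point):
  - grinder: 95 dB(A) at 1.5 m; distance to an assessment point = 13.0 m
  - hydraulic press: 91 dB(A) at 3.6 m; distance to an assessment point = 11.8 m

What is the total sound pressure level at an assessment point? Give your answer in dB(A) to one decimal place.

82.0 dB(A)

Apply inverse-square spreading to bring every level to the receiver, then sum 10^(L/10).
grinder: 95 − 20·log₁₀(13.0/1.5) = 95 − 18.76 = 76.24 dB(A).
hydraulic press: 91 − 20·log₁₀(11.8/3.6) = 91 − 10.31 = 80.69 dB(A).
Σ 10^(L/10) = 1.593e+08 → L_total = 10·log₁₀(1.593e+08) = 82.02 dB(A).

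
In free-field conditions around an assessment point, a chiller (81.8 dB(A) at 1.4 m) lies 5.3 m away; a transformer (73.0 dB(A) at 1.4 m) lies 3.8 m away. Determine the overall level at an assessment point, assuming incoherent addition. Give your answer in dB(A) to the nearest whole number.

Apply inverse-square spreading to bring every level to the receiver, then sum 10^(L/10).
chiller: 81.8 − 20·log₁₀(5.3/1.4) = 81.8 − 11.56 = 70.24 dB(A).
transformer: 73.0 − 20·log₁₀(3.8/1.4) = 73.0 − 8.67 = 64.33 dB(A).
Σ 10^(L/10) = 1.327e+07 → L_total = 10·log₁₀(1.327e+07) = 71.23 dB(A).

71 dB(A)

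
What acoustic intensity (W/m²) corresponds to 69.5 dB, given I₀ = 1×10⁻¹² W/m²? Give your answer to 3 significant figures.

8.91e-06 W/m²

I = I₀·10^(L/10) = 10⁻¹² × 10^(69.5/10) = 10^(-5.050).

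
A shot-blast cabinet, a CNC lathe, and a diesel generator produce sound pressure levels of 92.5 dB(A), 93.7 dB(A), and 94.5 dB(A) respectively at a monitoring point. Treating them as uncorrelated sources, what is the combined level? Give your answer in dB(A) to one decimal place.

For uncorrelated sources the intensities add, so convert each level to linear form, sum, and take 10·log₁₀ of the total.
Σ 10^(L/10) = 10^(92.5/10) + 10^(93.7/10) + 10^(94.5/10) = 6.941e+09.
L_total = 10·log₁₀(6.941e+09) = 98.41 dB(A).

98.4 dB(A)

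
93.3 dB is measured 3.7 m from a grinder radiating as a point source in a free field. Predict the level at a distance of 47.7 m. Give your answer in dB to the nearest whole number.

71 dB

Spherical spreading from a point source gives a 20·log₁₀(r₂/r₁) drop.
L₂ = 93.3 − 20·log₁₀(47.7/3.7) = 93.3 − 22.206 = 71.09 dB.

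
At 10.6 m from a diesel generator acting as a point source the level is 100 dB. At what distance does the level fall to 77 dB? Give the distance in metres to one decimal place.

For a point source L₁ − L₂ = 20·log₁₀(r₂/r₁), so r₂ = r₁·10^((L₁−L₂)/20).
r₂ = 10.6·10^((100−77)/20) = 10.6·10^(23.0/20) = 149.73 m.

149.7 m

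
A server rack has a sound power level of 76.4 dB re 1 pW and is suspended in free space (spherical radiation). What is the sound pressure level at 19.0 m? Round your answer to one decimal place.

39.8 dB

L_p = L_w − 10·log₁₀(4π·r²) with r = 19.0 m.
4π·r² = 4536 m², 10·log₁₀ of that is 36.567 dB.
L_p = 76.4 − 36.567 = 39.83 dB.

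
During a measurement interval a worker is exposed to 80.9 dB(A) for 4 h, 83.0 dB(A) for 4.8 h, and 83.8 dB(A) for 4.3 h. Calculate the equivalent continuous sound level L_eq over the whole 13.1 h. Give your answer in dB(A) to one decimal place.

82.8 dB(A)

Weight each interval's intensity by its duration and average over T = 13.1 h:
Σ tᵢ·10^(Lᵢ/10) = 4·10^(80.9/10) + 4.8·10^(83.0/10) + 4.3·10^(83.8/10) = 2.481e+09.
L_eq = 10·log₁₀(2.481e+09/13.1) = 82.77 dB(A).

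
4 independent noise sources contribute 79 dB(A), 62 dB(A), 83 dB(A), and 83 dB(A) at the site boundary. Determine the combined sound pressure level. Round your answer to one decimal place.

For uncorrelated sources the intensities add, so convert each level to linear form, sum, and take 10·log₁₀ of the total.
Σ 10^(L/10) = 10^(79/10) + 10^(62/10) + 10^(83/10) + 10^(83/10) = 4.801e+08.
L_total = 10·log₁₀(4.801e+08) = 86.81 dB(A).

86.8 dB(A)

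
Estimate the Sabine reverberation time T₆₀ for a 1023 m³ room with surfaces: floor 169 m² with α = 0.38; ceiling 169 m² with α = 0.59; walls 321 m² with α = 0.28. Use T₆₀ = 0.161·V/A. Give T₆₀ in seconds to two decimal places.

Total absorption A = 169·0.38 + 169·0.59 + 321·0.28 = 253.81 m² sabins.
T₆₀ = 0.161 × 1023 / 253.81 = 0.649 s.

0.65 s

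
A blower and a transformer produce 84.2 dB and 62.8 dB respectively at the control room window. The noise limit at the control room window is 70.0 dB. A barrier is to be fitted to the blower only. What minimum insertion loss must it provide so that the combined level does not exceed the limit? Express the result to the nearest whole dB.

15 dB

The untreated sources together contribute 10^(62.8/10) = 1.905e+06, i.e. 62.80 dB.
The limit corresponds to 10^(70.0/10) = 1.000e+07; subtracting the fixed part leaves 8.095e+06 for the blower, i.e. 69.08 dB.
So the blower must be reduced from 84.2 to 69.08 dB: IL = 15.12 dB.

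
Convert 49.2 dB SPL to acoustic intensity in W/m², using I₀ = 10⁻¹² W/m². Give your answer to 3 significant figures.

I = I₀·10^(L/10) = 10⁻¹² × 10^(49.2/10) = 10^(-7.080).

8.32e-08 W/m²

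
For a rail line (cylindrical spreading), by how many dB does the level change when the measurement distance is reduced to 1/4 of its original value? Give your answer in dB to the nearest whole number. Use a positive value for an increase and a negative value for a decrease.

With cylindrical spreading the level changes by −10·log₁₀(r₂/r₁).
ΔL = −10·log₁₀(0.25) = +6.02 dB.

+6 dB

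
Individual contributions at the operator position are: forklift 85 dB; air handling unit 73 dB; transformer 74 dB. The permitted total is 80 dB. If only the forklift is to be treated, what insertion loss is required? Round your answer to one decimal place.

The untreated sources together contribute 10^(73/10) + 10^(74/10) = 4.507e+07, i.e. 76.54 dB.
The limit corresponds to 10^(80/10) = 1.000e+08; subtracting the fixed part leaves 5.493e+07 for the forklift, i.e. 77.40 dB.
Required insertion loss = 85 − 77.40 = 7.60 dB.

7.6 dB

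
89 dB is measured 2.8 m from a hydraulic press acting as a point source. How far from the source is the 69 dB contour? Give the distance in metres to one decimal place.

Point-source spreading drops the level by 20·log₁₀(r₂/r₁); inverting, r₂/r₁ = 10^(ΔL/20).
r₂ = 2.8·10^((89−69)/20) = 2.8·10^(20.0/20) = 28.00 m.

28.0 m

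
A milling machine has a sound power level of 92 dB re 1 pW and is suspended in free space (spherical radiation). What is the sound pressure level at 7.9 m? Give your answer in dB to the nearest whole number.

63 dB

Free-field spherical radiation: L_p = L_w − 10·log₁₀(4π·r²), r = 7.9 m.
4π·r² = 784.3 m², 10·log₁₀ of that is 28.945 dB.
L_p = 92 − 28.945 = 63.06 dB.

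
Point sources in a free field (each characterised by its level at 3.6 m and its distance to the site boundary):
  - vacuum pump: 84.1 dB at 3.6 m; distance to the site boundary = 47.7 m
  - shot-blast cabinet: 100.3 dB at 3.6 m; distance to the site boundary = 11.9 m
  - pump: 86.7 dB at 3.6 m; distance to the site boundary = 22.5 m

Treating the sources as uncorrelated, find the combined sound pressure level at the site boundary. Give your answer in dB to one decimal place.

90.0 dB

First find each source's level at the receiver (point-source: −20·log₁₀(r/r_ref)), then combine on an intensity basis.
vacuum pump: 84.1 − 20·log₁₀(47.7/3.6) = 84.1 − 22.44 = 61.66 dB.
shot-blast cabinet: 100.3 − 20·log₁₀(11.9/3.6) = 100.3 − 10.38 = 89.92 dB.
pump: 86.7 − 20·log₁₀(22.5/3.6) = 86.7 − 15.92 = 70.78 dB.
Σ 10^(L/10) = 9.941e+08 → L_total = 10·log₁₀(9.941e+08) = 89.97 dB.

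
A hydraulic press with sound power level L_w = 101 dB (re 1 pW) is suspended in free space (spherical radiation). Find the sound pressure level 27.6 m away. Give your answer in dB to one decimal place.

L_p = L_w − 10·log₁₀(4π·r²) with r = 27.6 m.
4π·r² = 9573 m², 10·log₁₀ of that is 39.810 dB.
L_p = 101 − 39.810 = 61.19 dB.

61.2 dB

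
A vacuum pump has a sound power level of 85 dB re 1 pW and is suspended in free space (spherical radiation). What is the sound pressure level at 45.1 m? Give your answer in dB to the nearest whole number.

L_p = L_w − 10·log₁₀(4π·r²) with r = 45.1 m.
4π·r² = 2.556e+04 m², 10·log₁₀ of that is 44.076 dB.
L_p = 85 − 44.076 = 40.92 dB.

41 dB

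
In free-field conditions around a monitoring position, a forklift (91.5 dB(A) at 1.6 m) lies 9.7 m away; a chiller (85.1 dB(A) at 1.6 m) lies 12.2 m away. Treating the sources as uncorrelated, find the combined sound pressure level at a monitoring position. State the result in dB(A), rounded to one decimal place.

76.4 dB(A)

Apply inverse-square spreading to bring every level to the receiver, then sum 10^(L/10).
forklift: 91.5 − 20·log₁₀(9.7/1.6) = 91.5 − 15.65 = 75.85 dB(A).
chiller: 85.1 − 20·log₁₀(12.2/1.6) = 85.1 − 17.64 = 67.46 dB(A).
Σ 10^(L/10) = 4.400e+07 → L_total = 10·log₁₀(4.400e+07) = 76.43 dB(A).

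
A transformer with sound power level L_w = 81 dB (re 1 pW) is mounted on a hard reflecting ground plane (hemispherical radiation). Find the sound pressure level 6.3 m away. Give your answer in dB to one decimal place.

The power spreads over a hemisphere of area 2π·r², so L_p = L_w − 10·log₁₀(2π·r²).
2π·r² = 249.4 m², 10·log₁₀ of that is 23.969 dB.
L_p = 81 − 23.969 = 57.03 dB.

57.0 dB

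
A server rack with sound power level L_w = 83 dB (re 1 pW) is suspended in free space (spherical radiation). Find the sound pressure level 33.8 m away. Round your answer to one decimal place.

Free-field spherical radiation: L_p = L_w − 10·log₁₀(4π·r²), r = 33.8 m.
4π·r² = 1.436e+04 m², 10·log₁₀ of that is 41.570 dB.
L_p = 83 − 41.570 = 41.43 dB.

41.4 dB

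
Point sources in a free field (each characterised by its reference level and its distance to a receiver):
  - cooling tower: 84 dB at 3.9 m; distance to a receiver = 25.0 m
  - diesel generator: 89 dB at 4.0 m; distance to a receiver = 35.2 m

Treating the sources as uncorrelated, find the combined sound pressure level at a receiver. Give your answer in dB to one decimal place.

72.1 dB

First find each source's level at the receiver (point-source: −20·log₁₀(r/r_ref)), then combine on an intensity basis.
cooling tower: 84 − 20·log₁₀(25.0/3.9) = 84 − 16.14 = 67.86 dB.
diesel generator: 89 − 20·log₁₀(35.2/4.0) = 89 − 18.89 = 70.11 dB.
Σ 10^(L/10) = 1.637e+07 → L_total = 10·log₁₀(1.637e+07) = 72.14 dB.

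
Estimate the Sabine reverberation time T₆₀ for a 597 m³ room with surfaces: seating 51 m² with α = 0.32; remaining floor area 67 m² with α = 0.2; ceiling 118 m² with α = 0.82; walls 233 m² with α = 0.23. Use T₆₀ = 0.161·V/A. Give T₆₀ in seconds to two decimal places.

0.53 s

A = Σ Sᵢαᵢ = 51·0.32 + 67·0.2 + 118·0.82 + 233·0.23 = 180.07 m².
T₆₀ = 0.161·V/A = 0.161·597/180.07 = 0.534 s.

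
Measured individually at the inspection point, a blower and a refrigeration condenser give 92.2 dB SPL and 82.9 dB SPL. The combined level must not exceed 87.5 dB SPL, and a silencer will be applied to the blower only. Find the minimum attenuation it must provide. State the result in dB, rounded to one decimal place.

6.5 dB

Fixed contribution from the other source: Σ 10^(L/10) = 10^(82.9/10) = 1.950e+08 (82.90 dB SPL).
To meet 87.5 dB SPL overall, the treated blower may contribute at most 10^(87.5/10) − 1.950e+08 = 3.674e+08, i.e. 85.65 dB SPL.
Required insertion loss = 92.2 − 85.65 = 6.55 dB.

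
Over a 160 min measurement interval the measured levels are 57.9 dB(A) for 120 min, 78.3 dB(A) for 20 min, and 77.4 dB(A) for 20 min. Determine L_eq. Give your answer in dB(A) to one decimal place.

Weight each interval's intensity by its duration and average over T = 160 min:
Σ tᵢ·10^(Lᵢ/10) = 120·10^(57.9/10) + 20·10^(78.3/10) + 20·10^(77.4/10) = 2.525e+09.
L_eq = 10·log₁₀(2.525e+09/160) = 71.98 dB(A).

72.0 dB(A)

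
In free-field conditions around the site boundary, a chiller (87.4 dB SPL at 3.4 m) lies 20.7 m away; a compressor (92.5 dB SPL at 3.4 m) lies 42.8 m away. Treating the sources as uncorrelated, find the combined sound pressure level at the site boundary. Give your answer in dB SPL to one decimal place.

74.2 dB SPL

Propagate each source to the receiver with L = L_ref − 20·log₁₀(r/r_ref), then add intensities.
chiller: 87.4 − 20·log₁₀(20.7/3.4) = 87.4 − 15.69 = 71.71 dB SPL.
compressor: 92.5 − 20·log₁₀(42.8/3.4) = 92.5 − 22.00 = 70.50 dB SPL.
Σ 10^(L/10) = 2.605e+07 → L_total = 10·log₁₀(2.605e+07) = 74.16 dB SPL.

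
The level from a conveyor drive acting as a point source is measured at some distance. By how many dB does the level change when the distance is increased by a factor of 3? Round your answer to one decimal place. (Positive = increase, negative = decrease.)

With spherical spreading the level changes by −20·log₁₀(r₂/r₁).
ΔL = −20·log₁₀(3) = -9.54 dB.

-9.5 dB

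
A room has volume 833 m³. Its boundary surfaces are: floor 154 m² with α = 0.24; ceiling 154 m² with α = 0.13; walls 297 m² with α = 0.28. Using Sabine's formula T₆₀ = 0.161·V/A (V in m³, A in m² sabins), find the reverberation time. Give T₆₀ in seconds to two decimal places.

Summing Sᵢαᵢ: 154·0.24 + 154·0.13 + 297·0.28 = 140.14 m².
T₆₀ = 0.161·V/A = 0.161·833/140.14 = 0.957 s.

0.96 s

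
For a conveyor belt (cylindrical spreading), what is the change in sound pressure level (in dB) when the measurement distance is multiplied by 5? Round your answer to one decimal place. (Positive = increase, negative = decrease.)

-7.0 dB

A line source loses 3 dB per doubling of distance; generally ΔL = −10·log₁₀(r₂/r₁).
ΔL = −10·log₁₀(5) = -6.99 dB.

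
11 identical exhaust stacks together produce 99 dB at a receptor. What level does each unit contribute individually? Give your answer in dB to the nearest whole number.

89 dB

For N identical incoherent sources L_total = L₁ + 10·log₁₀ N, so L₁ = 99 − 10·log₁₀(11) = 99 − 10.414.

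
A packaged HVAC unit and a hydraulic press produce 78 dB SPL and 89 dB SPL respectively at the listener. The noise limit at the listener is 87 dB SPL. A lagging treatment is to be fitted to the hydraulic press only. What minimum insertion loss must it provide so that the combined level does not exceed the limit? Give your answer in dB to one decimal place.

Fixed contribution from the other source: Σ 10^(L/10) = 10^(78/10) = 6.310e+07 (78.00 dB SPL).
To meet 87 dB SPL overall, the treated hydraulic press may contribute at most 10^(87/10) − 6.310e+07 = 4.381e+08, i.e. 86.42 dB SPL.
Required insertion loss = 89 − 86.42 = 2.58 dB.

2.6 dB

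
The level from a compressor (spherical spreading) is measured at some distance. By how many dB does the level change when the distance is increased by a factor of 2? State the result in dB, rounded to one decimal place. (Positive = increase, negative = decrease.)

Point-source spreading: ΔL = −20·log₁₀(r₂/r₁).
ΔL = −20·log₁₀(2) = -6.02 dB.

-6.0 dB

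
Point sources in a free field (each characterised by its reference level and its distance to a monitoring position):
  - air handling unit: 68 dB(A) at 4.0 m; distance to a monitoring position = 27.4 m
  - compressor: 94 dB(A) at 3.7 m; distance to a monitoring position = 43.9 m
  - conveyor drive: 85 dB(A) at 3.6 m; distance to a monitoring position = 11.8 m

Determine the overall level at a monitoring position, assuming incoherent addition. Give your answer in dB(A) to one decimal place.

76.8 dB(A)

First find each source's level at the receiver (point-source: −20·log₁₀(r/r_ref)), then combine on an intensity basis.
air handling unit: 68 − 20·log₁₀(27.4/4.0) = 68 − 16.71 = 51.29 dB(A).
compressor: 94 − 20·log₁₀(43.9/3.7) = 94 − 21.49 = 72.51 dB(A).
conveyor drive: 85 − 20·log₁₀(11.8/3.6) = 85 − 10.31 = 74.69 dB(A).
Σ 10^(L/10) = 4.741e+07 → L_total = 10·log₁₀(4.741e+07) = 76.76 dB(A).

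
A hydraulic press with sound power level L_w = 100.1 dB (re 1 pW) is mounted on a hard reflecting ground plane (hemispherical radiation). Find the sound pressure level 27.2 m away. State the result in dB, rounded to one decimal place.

L_p = L_w − 10·log₁₀(2π·r²) with r = 27.2 m.
2π·r² = 4649 m², 10·log₁₀ of that is 36.673 dB.
L_p = 100.1 − 36.673 = 63.43 dB.

63.4 dB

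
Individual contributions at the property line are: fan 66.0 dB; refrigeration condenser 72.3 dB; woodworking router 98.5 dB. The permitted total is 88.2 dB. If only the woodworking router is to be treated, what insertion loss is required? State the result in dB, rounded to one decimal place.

10.4 dB

Fixed contribution from the other sources: Σ 10^(L/10) = 10^(66.0/10) + 10^(72.3/10) = 2.096e+07 (73.21 dB).
The limit corresponds to 10^(88.2/10) = 6.607e+08; subtracting the fixed part leaves 6.397e+08 for the woodworking router, i.e. 88.06 dB.
Required insertion loss = 98.5 − 88.06 = 10.44 dB.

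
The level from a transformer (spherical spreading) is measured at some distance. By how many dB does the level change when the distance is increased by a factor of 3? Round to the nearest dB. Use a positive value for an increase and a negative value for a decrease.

-10 dB

With spherical spreading the level changes by −20·log₁₀(r₂/r₁).
ΔL = −20·log₁₀(3) = -9.54 dB.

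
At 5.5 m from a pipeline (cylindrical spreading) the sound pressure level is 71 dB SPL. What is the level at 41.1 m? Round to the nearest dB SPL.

Line-source attenuation: ΔL = 10·log₁₀(r₂/r₁) = 10·log₁₀(41.1/5.5) = 8.735 dB.
L₂ = 71 − 10·log₁₀(41.1/5.5) = 71 − 8.735 = 62.27 dB SPL.

62 dB SPL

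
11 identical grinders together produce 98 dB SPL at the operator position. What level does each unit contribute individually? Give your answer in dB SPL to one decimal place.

87.6 dB SPL

11 equal contributions raise the level by 10·log₁₀ 11 = 10.414 dB, so each unit alone gives 98 − 10.414.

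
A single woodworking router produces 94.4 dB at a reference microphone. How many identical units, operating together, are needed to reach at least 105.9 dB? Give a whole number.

The shortfall is 105.9 − 94.4 = 11.5 dB, and N units add 10·log₁₀ N, so need 10·log₁₀ N ≥ 11.5.
N ≥ 10^(11.5/10) = 14.125, so N = 15.

15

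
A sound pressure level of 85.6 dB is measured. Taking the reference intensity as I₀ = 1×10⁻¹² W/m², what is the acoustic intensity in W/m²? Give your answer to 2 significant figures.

0.00036 W/m²

L = 10·log₁₀(I/I₀) ⇒ I = I₀·10^(L/10) = 10⁻¹² × 10^8.56.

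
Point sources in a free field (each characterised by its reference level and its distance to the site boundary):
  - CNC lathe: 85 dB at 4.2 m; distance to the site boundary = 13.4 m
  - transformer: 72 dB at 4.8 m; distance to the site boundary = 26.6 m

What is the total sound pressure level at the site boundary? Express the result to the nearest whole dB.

Apply inverse-square spreading to bring every level to the receiver, then sum 10^(L/10).
CNC lathe: 85 − 20·log₁₀(13.4/4.2) = 85 − 10.08 = 74.92 dB.
transformer: 72 − 20·log₁₀(26.6/4.8) = 72 − 14.87 = 57.13 dB.
Σ 10^(L/10) = 3.158e+07 → L_total = 10·log₁₀(3.158e+07) = 74.99 dB.

75 dB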